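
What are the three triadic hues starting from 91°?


Triadic: equally spaced at 120° intervals
H1 = 91°
H2 = (91 + 120) mod 360 = 211°
H3 = (91 + 240) mod 360 = 331°
Triadic = 91°, 211°, 331°


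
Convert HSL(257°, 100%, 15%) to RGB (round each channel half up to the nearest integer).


H=257°, S=1.00, L=0.15
C = (1-|2L-1|)×S = (1-|-0.70|)×1.00 = 0.3
H' = H/60 = 257/60 ≈ 4.2833; X = C×(1-|H' mod 2 - 1|) = 0.085
m = L - C/2 = 0.15 - 0.15 = 0
Sector ⌊H'⌋ = 4 → (R',G',B') = (0.085, 0.0, 0.3)
RGB = ((R'+m)×255, (G'+m)×255, (B'+m)×255) = (21.675, 0.0, 76.5)
Round half up → RGB(22, 0, 77)


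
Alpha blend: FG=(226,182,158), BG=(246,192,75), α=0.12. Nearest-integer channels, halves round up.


C = α×F + (1-α)×B, with 1-α = 0.88
R: 0.12×226 + 0.88×246 = 27.12 + 216.48 = 243.60 → 244
G: 0.12×182 + 0.88×192 = 21.84 + 168.96 = 190.80 → 191
B: 0.12×158 + 0.88×75 = 18.96 + 66.00 = 84.96 → 85
= RGB(244, 191, 85)


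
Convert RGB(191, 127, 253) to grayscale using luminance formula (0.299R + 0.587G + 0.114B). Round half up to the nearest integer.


Gray = 0.299×R + 0.587×G + 0.114×B
Gray = 0.299×191 + 0.587×127 + 0.114×253
Gray = 57.109 + 74.549 + 28.842
Gray = 160.500 → round half up → 161
Gray = 161


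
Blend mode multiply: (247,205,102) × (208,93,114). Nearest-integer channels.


Multiply: C = A×B/255, rounded to nearest integer
R: 247×208/255 = 51376/255 ≈ 201.475 → 201
G: 205×93/255 = 19065/255 ≈ 74.765 → 75
B: 102×114/255 = 11628/255 ≈ 45.600 → 46
= RGB(201, 75, 46)


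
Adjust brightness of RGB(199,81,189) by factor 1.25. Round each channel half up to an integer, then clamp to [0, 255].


Multiply each channel by 1.25, round half up, clamp to [0, 255]
R: 199×1.25 = 248.75 → round → 249
G: 81×1.25 = 101.25 → round → 101
B: 189×1.25 = 236.25 → round → 236
= RGB(249, 101, 236)


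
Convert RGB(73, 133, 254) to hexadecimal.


R = 73 → 49 (hex)
G = 133 → 85 (hex)
B = 254 → FE (hex)
Hex = #4985FE


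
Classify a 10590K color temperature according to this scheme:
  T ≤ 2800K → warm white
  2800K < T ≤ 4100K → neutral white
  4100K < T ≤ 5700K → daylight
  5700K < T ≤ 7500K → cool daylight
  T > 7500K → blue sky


Temperature: 10590K
10590K > 7500K → blue sky
Classification: blue sky


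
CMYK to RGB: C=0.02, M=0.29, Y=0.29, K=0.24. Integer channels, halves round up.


R = 255 × (1-C) × (1-K) = 255 × 0.98 × 0.76 = 189.924 → 190
G = 255 × (1-M) × (1-K) = 255 × 0.71 × 0.76 = 137.598 → 138
B = 255 × (1-Y) × (1-K) = 255 × 0.71 × 0.76 = 137.598 → 138
= RGB(190, 138, 138)


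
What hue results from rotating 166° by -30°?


New hue = (H + rotation) mod 360
New hue = (166 -30) mod 360
= 136 mod 360
= 136°


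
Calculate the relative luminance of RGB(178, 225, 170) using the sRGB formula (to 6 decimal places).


Linearize each channel (sRGB transfer function): c = v/255; c_lin = c/12.92 if c ≤ 0.04045, else ((c+0.055)/1.055)^2.4
  R: 178/255 ≈ 0.698039 > 0.04045 → ((0.698039+0.055)/1.055)^2.4 ≈ 0.445201
  G: 225/255 ≈ 0.882353 > 0.04045 → ((0.882353+0.055)/1.055)^2.4 ≈ 0.752942
  B: 170/255 ≈ 0.666667 > 0.04045 → ((0.666667+0.055)/1.055)^2.4 ≈ 0.401978
R_lin = 0.445201, G_lin = 0.752942, B_lin = 0.401978
L = 0.2126×R + 0.7152×G + 0.0722×B
L = 0.2126×0.445201 + 0.7152×0.752942 + 0.0722×0.401978
L ≈ 0.662177


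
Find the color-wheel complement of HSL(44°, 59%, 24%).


Complement = opposite side of color wheel = hue + 180°
H' = (44 + 180) mod 360 = 224°
S and L unchanged.
= HSL(224°, 59%, 24%)


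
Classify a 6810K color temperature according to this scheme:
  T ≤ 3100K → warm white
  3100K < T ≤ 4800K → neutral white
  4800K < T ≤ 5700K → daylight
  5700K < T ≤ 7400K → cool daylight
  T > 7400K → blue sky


Temperature: 6810K
5700K < 6810K ≤ 7400K → cool daylight
Classification: cool daylight


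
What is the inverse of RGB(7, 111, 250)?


Invert: (255-R, 255-G, 255-B)
R: 255-7 = 248
G: 255-111 = 144
B: 255-250 = 5
= RGB(248, 144, 5)


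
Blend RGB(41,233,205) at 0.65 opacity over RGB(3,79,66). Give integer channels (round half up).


C = α×F + (1-α)×B, with 1-α = 0.35
R: 0.65×41 + 0.35×3 = 26.65 + 1.05 = 27.70 → 28
G: 0.65×233 + 0.35×79 = 151.45 + 27.65 = 179.10 → 179
B: 0.65×205 + 0.35×66 = 133.25 + 23.10 = 156.35 → 156
= RGB(28, 179, 156)


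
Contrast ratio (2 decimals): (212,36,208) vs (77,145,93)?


Linearize each sRGB channel c=v/255: c/12.92 if c ≤ 0.04045 else ((c+0.055)/1.055)^2.4
L = 0.2126×R_lin + 0.7152×G_lin + 0.0722×B_lin
Color 1 (212,36,208):
  R=212: 212/255≈0.8314 > 0.04045 → ((0.8314+0.055)/1.055)^2.4 ≈ 0.65837
  G=36: 36/255≈0.1412 > 0.04045 → ((0.1412+0.055)/1.055)^2.4 ≈ 0.01764
  B=208: 208/255≈0.8157 > 0.04045 → ((0.8157+0.055)/1.055)^2.4 ≈ 0.63076
  L1 = 0.2126×0.65837 + 0.7152×0.01764 + 0.0722×0.63076 ≈ 0.19813
Color 2 (77,145,93):
  R=77: 77/255≈0.3020 > 0.04045 → ((0.3020+0.055)/1.055)^2.4 ≈ 0.07421
  G=145: 145/255≈0.5686 > 0.04045 → ((0.5686+0.055)/1.055)^2.4 ≈ 0.28315
  B=93: 93/255≈0.3647 > 0.04045 → ((0.3647+0.055)/1.055)^2.4 ≈ 0.10946
  L2 = 0.2126×0.07421 + 0.7152×0.28315 + 0.0722×0.10946 ≈ 0.22619
Lighter = 0.22619, Darker = 0.19813
Ratio = (L_lighter + 0.05) / (L_darker + 0.05)
Ratio = (0.22619 + 0.05) / (0.19813 + 0.05) = 0.27619 / 0.24813 ≈ 1.1131
Ratio ≈ 1.11:1


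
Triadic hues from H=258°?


Triadic: equally spaced at 120° intervals
H1 = 258°
H2 = (258 + 120) mod 360 = 18°
H3 = (258 + 240) mod 360 = 138°
Triadic = 258°, 18°, 138°


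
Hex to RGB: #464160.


46 → 70 (R)
41 → 65 (G)
60 → 96 (B)
= RGB(70, 65, 96)


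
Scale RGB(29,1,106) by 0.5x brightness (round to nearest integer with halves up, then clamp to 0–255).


Multiply each channel by 0.5, round half up, clamp to [0, 255]
R: 29×0.5 = 14.5 → round → 15
G: 1×0.5 = 0.5 → round → 1
B: 106×0.5 = 53
= RGB(15, 1, 53)


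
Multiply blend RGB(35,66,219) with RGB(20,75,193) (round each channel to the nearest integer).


Multiply: C = A×B/255, rounded to nearest integer
R: 35×20/255 = 700/255 ≈ 2.745 → 3
G: 66×75/255 = 4950/255 ≈ 19.412 → 19
B: 219×193/255 = 42267/255 ≈ 165.753 → 166
= RGB(3, 19, 166)


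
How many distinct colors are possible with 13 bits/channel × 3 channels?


Total bits = 13 bits/channel × 3 channels = 39 bits
Distinct colors = 2^39
= 549,755,813,888 colors


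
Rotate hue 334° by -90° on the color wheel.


New hue = (H + rotation) mod 360
New hue = (334 -90) mod 360
= 244 mod 360
= 244°


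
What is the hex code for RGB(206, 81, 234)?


R = 206 → CE (hex)
G = 81 → 51 (hex)
B = 234 → EA (hex)
Hex = #CE51EA


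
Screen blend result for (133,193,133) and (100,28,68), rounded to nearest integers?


Screen: C = 255 - (255-A)×(255-B)/255, rounded to nearest integer
R: 255 - (255-133)×(255-100)/255 = 255 - 18910/255 ≈ 255 - 74.157 = 180.843 → 181
G: 255 - (255-193)×(255-28)/255 = 255 - 14074/255 ≈ 255 - 55.192 = 199.808 → 200
B: 255 - (255-133)×(255-68)/255 = 255 - 22814/255 ≈ 255 - 89.467 = 165.533 → 166
= RGB(181, 200, 166)


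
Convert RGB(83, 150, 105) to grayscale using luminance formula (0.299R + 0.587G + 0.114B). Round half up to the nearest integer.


Gray = 0.299×R + 0.587×G + 0.114×B
Gray = 0.299×83 + 0.587×150 + 0.114×105
Gray = 24.817 + 88.050 + 11.970
Gray = 124.837 → round half up → 125
Gray = 125


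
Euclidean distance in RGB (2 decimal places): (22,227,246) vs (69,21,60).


d = √[(R₁-R₂)² + (G₁-G₂)² + (B₁-B₂)²]
d = √[(22-69)² + (227-21)² + (246-60)²]
d = √[2209 + 42436 + 34596]
d = √79241
d ≈ 281.50


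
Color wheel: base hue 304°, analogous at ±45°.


Base hue: 304°
Left analog: (304 - 45) mod 360 = 259°
Right analog: (304 + 45) mod 360 = 349°
Analogous hues = 259° and 349°


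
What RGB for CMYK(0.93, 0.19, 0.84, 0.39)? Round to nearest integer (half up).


R = 255 × (1-C) × (1-K) = 255 × 0.07 × 0.61 = 10.8885 → 11
G = 255 × (1-M) × (1-K) = 255 × 0.81 × 0.61 = 125.9955 → 126
B = 255 × (1-Y) × (1-K) = 255 × 0.16 × 0.61 = 24.888 → 25
= RGB(11, 126, 25)


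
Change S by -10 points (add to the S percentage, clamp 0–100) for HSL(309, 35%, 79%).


Original S = 35%
Adjustment = -10 percentage points
New S = 35 + (-10) = 25
Clamp to [0, 100] → 25
= HSL(309°, 25%, 79%)


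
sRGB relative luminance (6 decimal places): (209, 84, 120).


Linearize each channel (sRGB transfer function): c = v/255; c_lin = c/12.92 if c ≤ 0.04045, else ((c+0.055)/1.055)^2.4
  R: 209/255 ≈ 0.819608 > 0.04045 → ((0.819608+0.055)/1.055)^2.4 ≈ 0.637597
  G: 84/255 ≈ 0.329412 > 0.04045 → ((0.329412+0.055)/1.055)^2.4 ≈ 0.088656
  B: 120/255 ≈ 0.470588 > 0.04045 → ((0.470588+0.055)/1.055)^2.4 ≈ 0.187821
R_lin = 0.637597, G_lin = 0.088656, B_lin = 0.187821
L = 0.2126×R + 0.7152×G + 0.0722×B
L = 0.2126×0.637597 + 0.7152×0.088656 + 0.0722×0.187821
L ≈ 0.212520


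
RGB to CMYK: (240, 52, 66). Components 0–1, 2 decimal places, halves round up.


R'=240/255≈0.9412, G'=52/255≈0.2039, B'=66/255≈0.2588
K = 1 - max(R',G',B') = 1 - 240/255 = 15/255 = 0.05882… → 0.06
(1-R'-K)/(1-K) simplifies to (max-R)/max with max = 240:
C = (240-240)/240 = 0/240 = 0 → 0.00
M = (240-52)/240 = 188/240 = 0.78333… → 0.78
Y = (240-66)/240 = 174/240 = 0.725 → 0.73
= CMYK(0.00, 0.78, 0.73, 0.06)


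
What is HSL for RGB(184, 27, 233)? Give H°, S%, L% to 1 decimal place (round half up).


Normalize: R'=184/255≈0.7216, G'=27/255≈0.1059, B'=233/255≈0.9137
Max=233/255, Min=27/255, Δ=Max-Min=206/255
L = (Max+Min)/2 = (233+27)/510 = 260/510 = 0.50980… → L = 51.0%
L > 0.5 → S = Δ/(2-Max-Min) = 206/(510-233-27) = 206/250 = 0.824 → S = 82.4%
(the 1/255 factors cancel in S and H, so raw channel differences can be used)
Max is B' → H = 60 × ((R-G)/Δ + 4) = 60 × ((184-27)/206 + 4)
  157/206 + 4 = 0.7621… + 4 = 4.7621…
  H = 60 × 4.7621… = 285.728…° → H = 285.7°
= HSL(285.7°, 82.4%, 51.0%)


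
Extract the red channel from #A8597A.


Color: #A8597A
R = A8 = 168
G = 59 = 89
B = 7A = 122
Red = 168


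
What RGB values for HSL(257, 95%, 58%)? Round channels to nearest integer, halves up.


H=257°, S=0.95, L=0.58
C = (1-|2L-1|)×S = (1-|0.16|)×0.95 = 0.798
H' = H/60 = 257/60 ≈ 4.2833; X = C×(1-|H' mod 2 - 1|) = 0.2261
m = L - C/2 = 0.58 - 0.399 = 0.181
Sector ⌊H'⌋ = 4 → (R',G',B') = (0.2261, 0.0, 0.798)
RGB = ((R'+m)×255, (G'+m)×255, (B'+m)×255) = (103.8105, 46.155, 249.645)
Round half up → RGB(104, 46, 250)


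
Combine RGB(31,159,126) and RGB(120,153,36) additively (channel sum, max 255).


Additive: each channel = min(255, C₁+C₂)
R: 31+120 = 151 → 151
G: 159+153 = 312 → 255
B: 126+36 = 162 → 162
= RGB(151, 255, 162)


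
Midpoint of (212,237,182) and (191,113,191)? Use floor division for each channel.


Midpoint: each channel = ⌊(C₁+C₂)/2⌋
R: ⌊(212+191)/2⌋ = 201
G: ⌊(237+113)/2⌋ = 175
B: ⌊(182+191)/2⌋ = 186
= RGB(201, 175, 186)


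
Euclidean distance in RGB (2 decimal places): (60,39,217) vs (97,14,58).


d = √[(R₁-R₂)² + (G₁-G₂)² + (B₁-B₂)²]
d = √[(60-97)² + (39-14)² + (217-58)²]
d = √[1369 + 625 + 25281]
d = √27275
d ≈ 165.15


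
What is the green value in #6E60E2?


Color: #6E60E2
R = 6E = 110
G = 60 = 96
B = E2 = 226
Green = 96


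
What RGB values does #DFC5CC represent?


DF → 223 (R)
C5 → 197 (G)
CC → 204 (B)
= RGB(223, 197, 204)


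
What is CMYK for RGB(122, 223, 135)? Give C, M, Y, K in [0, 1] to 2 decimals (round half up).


R'=122/255≈0.4784, G'=223/255≈0.8745, B'=135/255≈0.5294
K = 1 - max(R',G',B') = 1 - 223/255 = 32/255 = 0.12549… → 0.13
(1-R'-K)/(1-K) simplifies to (max-R)/max with max = 223:
C = (223-122)/223 = 101/223 = 0.45291… → 0.45
M = (223-223)/223 = 0/223 = 0 → 0.00
Y = (223-135)/223 = 88/223 = 0.39461… → 0.39
= CMYK(0.45, 0.00, 0.39, 0.13)


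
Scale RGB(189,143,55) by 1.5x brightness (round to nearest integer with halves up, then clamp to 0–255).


Multiply each channel by 1.5, round half up, clamp to [0, 255]
R: 189×1.5 = 283.5 → round → 284 → clamp → 255
G: 143×1.5 = 214.5 → round → 215
B: 55×1.5 = 82.5 → round → 83
= RGB(255, 215, 83)


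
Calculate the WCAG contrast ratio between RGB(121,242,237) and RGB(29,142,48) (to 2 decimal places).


Linearize each sRGB channel c=v/255: c/12.92 if c ≤ 0.04045 else ((c+0.055)/1.055)^2.4
L = 0.2126×R_lin + 0.7152×G_lin + 0.0722×B_lin
Color 1 (121,242,237):
  R=121: 121/255≈0.4745 > 0.04045 → ((0.4745+0.055)/1.055)^2.4 ≈ 0.19120
  G=242: 242/255≈0.9490 > 0.04045 → ((0.9490+0.055)/1.055)^2.4 ≈ 0.88792
  B=237: 237/255≈0.9294 > 0.04045 → ((0.9294+0.055)/1.055)^2.4 ≈ 0.84687
  L1 = 0.2126×0.19120 + 0.7152×0.88792 + 0.0722×0.84687 ≈ 0.73684
Color 2 (29,142,48):
  R=29: 29/255≈0.1137 > 0.04045 → ((0.1137+0.055)/1.055)^2.4 ≈ 0.01229
  G=142: 142/255≈0.5569 > 0.04045 → ((0.5569+0.055)/1.055)^2.4 ≈ 0.27050
  B=48: 48/255≈0.1882 > 0.04045 → ((0.1882+0.055)/1.055)^2.4 ≈ 0.02956
  L2 = 0.2126×0.01229 + 0.7152×0.27050 + 0.0722×0.02956 ≈ 0.19821
Lighter = 0.73684, Darker = 0.19821
Ratio = (L_lighter + 0.05) / (L_darker + 0.05)
Ratio = (0.73684 + 0.05) / (0.19821 + 0.05) = 0.78684 / 0.24821 ≈ 3.1701
Ratio ≈ 3.17:1


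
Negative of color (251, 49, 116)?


Invert: (255-R, 255-G, 255-B)
R: 255-251 = 4
G: 255-49 = 206
B: 255-116 = 139
= RGB(4, 206, 139)


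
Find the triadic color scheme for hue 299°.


Triadic: equally spaced at 120° intervals
H1 = 299°
H2 = (299 + 120) mod 360 = 59°
H3 = (299 + 240) mod 360 = 179°
Triadic = 299°, 59°, 179°


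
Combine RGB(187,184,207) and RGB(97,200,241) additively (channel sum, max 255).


Additive: each channel = min(255, C₁+C₂)
R: 187+97 = 284 → 255
G: 184+200 = 384 → 255
B: 207+241 = 448 → 255
= RGB(255, 255, 255)


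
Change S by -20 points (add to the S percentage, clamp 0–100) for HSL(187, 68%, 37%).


Original S = 68%
Adjustment = -20 percentage points
New S = 68 + (-20) = 48
Clamp to [0, 100] → 48
= HSL(187°, 48%, 37%)


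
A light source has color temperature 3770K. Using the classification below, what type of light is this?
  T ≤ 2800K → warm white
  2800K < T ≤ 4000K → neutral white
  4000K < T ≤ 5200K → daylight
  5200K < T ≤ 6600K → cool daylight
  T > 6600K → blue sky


Temperature: 3770K
2800K < 3770K ≤ 4000K → neutral white
Classification: neutral white


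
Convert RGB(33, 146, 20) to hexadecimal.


R = 33 → 21 (hex)
G = 146 → 92 (hex)
B = 20 → 14 (hex)
Hex = #219214


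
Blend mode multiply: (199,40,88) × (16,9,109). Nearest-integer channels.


Multiply: C = A×B/255, rounded to nearest integer
R: 199×16/255 = 3184/255 ≈ 12.486 → 12
G: 40×9/255 = 360/255 ≈ 1.412 → 1
B: 88×109/255 = 9592/255 ≈ 37.616 → 38
= RGB(12, 1, 38)


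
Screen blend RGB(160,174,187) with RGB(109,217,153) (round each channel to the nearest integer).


Screen: C = 255 - (255-A)×(255-B)/255, rounded to nearest integer
R: 255 - (255-160)×(255-109)/255 = 255 - 13870/255 ≈ 255 - 54.392 = 200.608 → 201
G: 255 - (255-174)×(255-217)/255 = 255 - 3078/255 ≈ 255 - 12.071 = 242.929 → 243
B: 255 - (255-187)×(255-153)/255 = 255 - 6936/255 ≈ 255 - 27.200 = 227.800 → 228
= RGB(201, 243, 228)


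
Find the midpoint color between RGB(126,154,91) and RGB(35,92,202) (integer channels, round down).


Midpoint: each channel = ⌊(C₁+C₂)/2⌋
R: ⌊(126+35)/2⌋ = 80
G: ⌊(154+92)/2⌋ = 123
B: ⌊(91+202)/2⌋ = 146
= RGB(80, 123, 146)


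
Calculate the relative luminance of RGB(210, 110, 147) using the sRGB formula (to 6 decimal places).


Linearize each channel (sRGB transfer function): c = v/255; c_lin = c/12.92 if c ≤ 0.04045, else ((c+0.055)/1.055)^2.4
  R: 210/255 ≈ 0.823529 > 0.04045 → ((0.823529+0.055)/1.055)^2.4 ≈ 0.644480
  G: 110/255 ≈ 0.431373 > 0.04045 → ((0.431373+0.055)/1.055)^2.4 ≈ 0.155926
  B: 147/255 ≈ 0.576471 > 0.04045 → ((0.576471+0.055)/1.055)^2.4 ≈ 0.291771
R_lin = 0.644480, G_lin = 0.155926, B_lin = 0.291771
L = 0.2126×R + 0.7152×G + 0.0722×B
L = 0.2126×0.644480 + 0.7152×0.155926 + 0.0722×0.291771
L ≈ 0.269601


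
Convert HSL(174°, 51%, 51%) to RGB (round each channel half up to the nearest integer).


H=174°, S=0.51, L=0.51
C = (1-|2L-1|)×S = (1-|0.02|)×0.51 = 0.4998
H' = H/60 = 174/60 ≈ 2.9000; X = C×(1-|H' mod 2 - 1|) = 0.44982
m = L - C/2 = 0.51 - 0.2499 = 0.2601
Sector ⌊H'⌋ = 2 → (R',G',B') = (0.0, 0.4998, 0.44982)
RGB = ((R'+m)×255, (G'+m)×255, (B'+m)×255) = (66.3255, 193.7745, 181.0296)
Round half up → RGB(66, 194, 181)


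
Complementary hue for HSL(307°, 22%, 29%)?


Complement = opposite side of color wheel = hue + 180°
H' = (307 + 180) mod 360 = 127°
S and L unchanged.
= HSL(127°, 22%, 29%)


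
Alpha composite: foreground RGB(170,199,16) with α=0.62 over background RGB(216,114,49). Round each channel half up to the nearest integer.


C = α×F + (1-α)×B, with 1-α = 0.38
R: 0.62×170 + 0.38×216 = 105.40 + 82.08 = 187.48 → 187
G: 0.62×199 + 0.38×114 = 123.38 + 43.32 = 166.70 → 167
B: 0.62×16 + 0.38×49 = 9.92 + 18.62 = 28.54 → 29
= RGB(187, 167, 29)


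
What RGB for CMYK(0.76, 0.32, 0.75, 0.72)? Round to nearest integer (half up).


R = 255 × (1-C) × (1-K) = 255 × 0.24 × 0.28 = 17.136 → 17
G = 255 × (1-M) × (1-K) = 255 × 0.68 × 0.28 = 48.552 → 49
B = 255 × (1-Y) × (1-K) = 255 × 0.25 × 0.28 = 17.85 → 18
= RGB(17, 49, 18)


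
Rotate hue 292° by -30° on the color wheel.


New hue = (H + rotation) mod 360
New hue = (292 -30) mod 360
= 262 mod 360
= 262°


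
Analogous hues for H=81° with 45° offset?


Base hue: 81°
Left analog: (81 - 45) mod 360 = 36°
Right analog: (81 + 45) mod 360 = 126°
Analogous hues = 36° and 126°


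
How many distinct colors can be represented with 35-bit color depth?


Colors = 2^bits = 2^35
= 34,359,738,368 colors


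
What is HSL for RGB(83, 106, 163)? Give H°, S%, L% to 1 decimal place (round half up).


Normalize: R'=83/255≈0.3255, G'=106/255≈0.4157, B'=163/255≈0.6392
Max=163/255, Min=83/255, Δ=Max-Min=80/255
L = (Max+Min)/2 = (163+83)/510 = 246/510 = 0.48235… → L = 48.2%
L ≤ 0.5 → S = Δ/(Max+Min) = 80/(163+83) = 80/246 = 0.32520… → S = 32.5%
(the 1/255 factors cancel in S and H, so raw channel differences can be used)
Max is B' → H = 60 × ((R-G)/Δ + 4) = 60 × ((83-106)/80 + 4)
  -23/80 + 4 = -0.2875 + 4 = 3.7125
  H = 60 × 3.7125 = 222.75° → H = 222.8°
= HSL(222.8°, 32.5%, 48.2%)


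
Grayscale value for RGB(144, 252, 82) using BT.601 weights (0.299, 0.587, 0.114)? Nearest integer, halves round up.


Gray = 0.299×R + 0.587×G + 0.114×B
Gray = 0.299×144 + 0.587×252 + 0.114×82
Gray = 43.056 + 147.924 + 9.348
Gray = 200.328 → round half up → 200
Gray = 200


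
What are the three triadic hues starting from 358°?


Triadic: equally spaced at 120° intervals
H1 = 358°
H2 = (358 + 120) mod 360 = 118°
H3 = (358 + 240) mod 360 = 238°
Triadic = 358°, 118°, 238°


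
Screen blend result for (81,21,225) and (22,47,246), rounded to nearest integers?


Screen: C = 255 - (255-A)×(255-B)/255, rounded to nearest integer
R: 255 - (255-81)×(255-22)/255 = 255 - 40542/255 ≈ 255 - 158.988 = 96.012 → 96
G: 255 - (255-21)×(255-47)/255 = 255 - 48672/255 ≈ 255 - 190.871 = 64.129 → 64
B: 255 - (255-225)×(255-246)/255 = 255 - 270/255 ≈ 255 - 1.059 = 253.941 → 254
= RGB(96, 64, 254)


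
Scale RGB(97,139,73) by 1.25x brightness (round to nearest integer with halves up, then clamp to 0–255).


Multiply each channel by 1.25, round half up, clamp to [0, 255]
R: 97×1.25 = 121.25 → round → 121
G: 139×1.25 = 173.75 → round → 174
B: 73×1.25 = 91.25 → round → 91
= RGB(121, 174, 91)


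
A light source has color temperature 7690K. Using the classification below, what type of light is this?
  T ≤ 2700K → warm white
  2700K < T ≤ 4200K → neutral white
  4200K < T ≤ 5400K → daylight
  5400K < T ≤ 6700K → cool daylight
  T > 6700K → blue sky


Temperature: 7690K
7690K > 6700K → blue sky
Classification: blue sky


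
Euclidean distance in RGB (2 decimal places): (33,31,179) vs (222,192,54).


d = √[(R₁-R₂)² + (G₁-G₂)² + (B₁-B₂)²]
d = √[(33-222)² + (31-192)² + (179-54)²]
d = √[35721 + 25921 + 15625]
d = √77267
d ≈ 277.97


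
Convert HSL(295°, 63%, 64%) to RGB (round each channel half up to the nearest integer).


H=295°, S=0.63, L=0.64
C = (1-|2L-1|)×S = (1-|0.28|)×0.63 = 0.4536
H' = H/60 = 295/60 ≈ 4.9167; X = C×(1-|H' mod 2 - 1|) = 0.4158
m = L - C/2 = 0.64 - 0.2268 = 0.4132
Sector ⌊H'⌋ = 4 → (R',G',B') = (0.4158, 0.0, 0.4536)
RGB = ((R'+m)×255, (G'+m)×255, (B'+m)×255) = (211.395, 105.366, 221.034)
Round half up → RGB(211, 105, 221)


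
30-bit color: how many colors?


Colors = 2^bits = 2^30
= 1,073,741,824 colors


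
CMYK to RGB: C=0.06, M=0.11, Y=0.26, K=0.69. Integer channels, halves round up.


R = 255 × (1-C) × (1-K) = 255 × 0.94 × 0.31 = 74.307 → 74
G = 255 × (1-M) × (1-K) = 255 × 0.89 × 0.31 = 70.3545 → 70
B = 255 × (1-Y) × (1-K) = 255 × 0.74 × 0.31 = 58.497 → 58
= RGB(74, 70, 58)


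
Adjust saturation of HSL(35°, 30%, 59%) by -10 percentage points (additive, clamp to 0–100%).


Original S = 30%
Adjustment = -10 percentage points
New S = 30 + (-10) = 20
Clamp to [0, 100] → 20
= HSL(35°, 20%, 59%)


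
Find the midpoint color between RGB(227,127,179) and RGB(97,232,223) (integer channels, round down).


Midpoint: each channel = ⌊(C₁+C₂)/2⌋
R: ⌊(227+97)/2⌋ = 162
G: ⌊(127+232)/2⌋ = 179
B: ⌊(179+223)/2⌋ = 201
= RGB(162, 179, 201)


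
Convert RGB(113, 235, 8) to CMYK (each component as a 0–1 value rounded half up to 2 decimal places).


R'=113/255≈0.4431, G'=235/255≈0.9216, B'=8/255≈0.0314
K = 1 - max(R',G',B') = 1 - 235/255 = 20/255 = 0.07843… → 0.08
(1-R'-K)/(1-K) simplifies to (max-R)/max with max = 235:
C = (235-113)/235 = 122/235 = 0.51914… → 0.52
M = (235-235)/235 = 0/235 = 0 → 0.00
Y = (235-8)/235 = 227/235 = 0.96595… → 0.97
= CMYK(0.52, 0.00, 0.97, 0.08)


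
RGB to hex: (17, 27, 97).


R = 17 → 11 (hex)
G = 27 → 1B (hex)
B = 97 → 61 (hex)
Hex = #111B61


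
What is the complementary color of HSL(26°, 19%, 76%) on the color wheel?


Complement = opposite side of color wheel = hue + 180°
H' = (26 + 180) mod 360 = 206°
S and L unchanged.
= HSL(206°, 19%, 76%)


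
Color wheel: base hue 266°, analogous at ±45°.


Base hue: 266°
Left analog: (266 - 45) mod 360 = 221°
Right analog: (266 + 45) mod 360 = 311°
Analogous hues = 221° and 311°


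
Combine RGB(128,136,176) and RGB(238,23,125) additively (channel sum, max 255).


Additive: each channel = min(255, C₁+C₂)
R: 128+238 = 366 → 255
G: 136+23 = 159 → 159
B: 176+125 = 301 → 255
= RGB(255, 159, 255)


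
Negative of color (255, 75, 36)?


Invert: (255-R, 255-G, 255-B)
R: 255-255 = 0
G: 255-75 = 180
B: 255-36 = 219
= RGB(0, 180, 219)


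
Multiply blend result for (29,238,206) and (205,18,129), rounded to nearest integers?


Multiply: C = A×B/255, rounded to nearest integer
R: 29×205/255 = 5945/255 ≈ 23.314 → 23
G: 238×18/255 = 4284/255 ≈ 16.800 → 17
B: 206×129/255 = 26574/255 ≈ 104.212 → 104
= RGB(23, 17, 104)


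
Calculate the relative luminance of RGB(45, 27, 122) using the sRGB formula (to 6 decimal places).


Linearize each channel (sRGB transfer function): c = v/255; c_lin = c/12.92 if c ≤ 0.04045, else ((c+0.055)/1.055)^2.4
  R: 45/255 ≈ 0.176471 > 0.04045 → ((0.176471+0.055)/1.055)^2.4 ≈ 0.026241
  G: 27/255 ≈ 0.105882 > 0.04045 → ((0.105882+0.055)/1.055)^2.4 ≈ 0.010960
  B: 122/255 ≈ 0.478431 > 0.04045 → ((0.478431+0.055)/1.055)^2.4 ≈ 0.194618
R_lin = 0.026241, G_lin = 0.010960, B_lin = 0.194618
L = 0.2126×R + 0.7152×G + 0.0722×B
L = 0.2126×0.026241 + 0.7152×0.010960 + 0.0722×0.194618
L ≈ 0.027469


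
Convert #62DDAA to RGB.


62 → 98 (R)
DD → 221 (G)
AA → 170 (B)
= RGB(98, 221, 170)


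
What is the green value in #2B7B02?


Color: #2B7B02
R = 2B = 43
G = 7B = 123
B = 02 = 2
Green = 123


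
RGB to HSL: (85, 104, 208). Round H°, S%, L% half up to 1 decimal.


Normalize: R'=85/255≈0.3333, G'=104/255≈0.4078, B'=208/255≈0.8157
Max=208/255, Min=85/255, Δ=Max-Min=123/255
L = (Max+Min)/2 = (208+85)/510 = 293/510 = 0.57450… → L = 57.5%
L > 0.5 → S = Δ/(2-Max-Min) = 123/(510-208-85) = 123/217 = 0.56682… → S = 56.7%
(the 1/255 factors cancel in S and H, so raw channel differences can be used)
Max is B' → H = 60 × ((R-G)/Δ + 4) = 60 × ((85-104)/123 + 4)
  -19/123 + 4 = -0.1544… + 4 = 3.8455…
  H = 60 × 3.8455… = 230.731…° → H = 230.7°
= HSL(230.7°, 56.7%, 57.5%)


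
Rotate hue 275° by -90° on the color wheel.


New hue = (H + rotation) mod 360
New hue = (275 -90) mod 360
= 185 mod 360
= 185°


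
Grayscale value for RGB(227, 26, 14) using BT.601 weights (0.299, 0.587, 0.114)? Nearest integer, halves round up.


Gray = 0.299×R + 0.587×G + 0.114×B
Gray = 0.299×227 + 0.587×26 + 0.114×14
Gray = 67.873 + 15.262 + 1.596
Gray = 84.731 → round half up → 85
Gray = 85


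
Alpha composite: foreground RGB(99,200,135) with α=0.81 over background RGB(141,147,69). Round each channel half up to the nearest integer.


C = α×F + (1-α)×B, with 1-α = 0.19
R: 0.81×99 + 0.19×141 = 80.19 + 26.79 = 106.98 → 107
G: 0.81×200 + 0.19×147 = 162.00 + 27.93 = 189.93 → 190
B: 0.81×135 + 0.19×69 = 109.35 + 13.11 = 122.46 → 122
= RGB(107, 190, 122)


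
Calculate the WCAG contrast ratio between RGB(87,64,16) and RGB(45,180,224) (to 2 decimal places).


Linearize each sRGB channel c=v/255: c/12.92 if c ≤ 0.04045 else ((c+0.055)/1.055)^2.4
L = 0.2126×R_lin + 0.7152×G_lin + 0.0722×B_lin
Color 1 (87,64,16):
  R=87: 87/255≈0.3412 > 0.04045 → ((0.3412+0.055)/1.055)^2.4 ≈ 0.09531
  G=64: 64/255≈0.2510 > 0.04045 → ((0.2510+0.055)/1.055)^2.4 ≈ 0.05127
  B=16: 16/255≈0.0627 > 0.04045 → ((0.0627+0.055)/1.055)^2.4 ≈ 0.00518
  L1 = 0.2126×0.09531 + 0.7152×0.05127 + 0.0722×0.00518 ≈ 0.05730
Color 2 (45,180,224):
  R=45: 45/255≈0.1765 > 0.04045 → ((0.1765+0.055)/1.055)^2.4 ≈ 0.02624
  G=180: 180/255≈0.7059 > 0.04045 → ((0.7059+0.055)/1.055)^2.4 ≈ 0.45641
  B=224: 224/255≈0.8784 > 0.04045 → ((0.8784+0.055)/1.055)^2.4 ≈ 0.74540
  L2 = 0.2126×0.02624 + 0.7152×0.45641 + 0.0722×0.74540 ≈ 0.38582
Lighter = 0.38582, Darker = 0.05730
Ratio = (L_lighter + 0.05) / (L_darker + 0.05)
Ratio = (0.38582 + 0.05) / (0.05730 + 0.05) = 0.43582 / 0.10730 ≈ 4.0616
Ratio ≈ 4.06:1


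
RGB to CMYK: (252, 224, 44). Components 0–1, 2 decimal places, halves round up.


R'=252/255≈0.9882, G'=224/255≈0.8784, B'=44/255≈0.1725
K = 1 - max(R',G',B') = 1 - 252/255 = 3/255 = 0.01176… → 0.01
(1-R'-K)/(1-K) simplifies to (max-R)/max with max = 252:
C = (252-252)/252 = 0/252 = 0 → 0.00
M = (252-224)/252 = 28/252 = 0.11111… → 0.11
Y = (252-44)/252 = 208/252 = 0.82539… → 0.83
= CMYK(0.00, 0.11, 0.83, 0.01)


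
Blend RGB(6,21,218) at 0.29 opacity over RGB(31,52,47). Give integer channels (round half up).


C = α×F + (1-α)×B, with 1-α = 0.71
R: 0.29×6 + 0.71×31 = 1.74 + 22.01 = 23.75 → 24
G: 0.29×21 + 0.71×52 = 6.09 + 36.92 = 43.01 → 43
B: 0.29×218 + 0.71×47 = 63.22 + 33.37 = 96.59 → 97
= RGB(24, 43, 97)


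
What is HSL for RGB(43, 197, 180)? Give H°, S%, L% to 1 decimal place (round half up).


Normalize: R'=43/255≈0.1686, G'=197/255≈0.7725, B'=180/255≈0.7059
Max=197/255, Min=43/255, Δ=Max-Min=154/255
L = (Max+Min)/2 = (197+43)/510 = 240/510 = 0.47058… → L = 47.1%
L ≤ 0.5 → S = Δ/(Max+Min) = 154/(197+43) = 154/240 = 0.64166… → S = 64.2%
(the 1/255 factors cancel in S and H, so raw channel differences can be used)
Max is G' → H = 60 × ((B-R)/Δ + 2) = 60 × ((180-43)/154 + 2)
  137/154 + 2 = 0.8896… + 2 = 2.8896…
  H = 60 × 2.8896… = 173.376…° → H = 173.4°
= HSL(173.4°, 64.2%, 47.1%)


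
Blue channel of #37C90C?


Color: #37C90C
R = 37 = 55
G = C9 = 201
B = 0C = 12
Blue = 12


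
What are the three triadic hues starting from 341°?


Triadic: equally spaced at 120° intervals
H1 = 341°
H2 = (341 + 120) mod 360 = 101°
H3 = (341 + 240) mod 360 = 221°
Triadic = 341°, 101°, 221°


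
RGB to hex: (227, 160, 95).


R = 227 → E3 (hex)
G = 160 → A0 (hex)
B = 95 → 5F (hex)
Hex = #E3A05F


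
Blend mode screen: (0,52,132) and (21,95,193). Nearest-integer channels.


Screen: C = 255 - (255-A)×(255-B)/255, rounded to nearest integer
R: 255 - (255-0)×(255-21)/255 = 255 - 59670/255 ≈ 255 - 234.000 = 21.000 → 21
G: 255 - (255-52)×(255-95)/255 = 255 - 32480/255 ≈ 255 - 127.373 = 127.627 → 128
B: 255 - (255-132)×(255-193)/255 = 255 - 7626/255 ≈ 255 - 29.906 = 225.094 → 225
= RGB(21, 128, 225)


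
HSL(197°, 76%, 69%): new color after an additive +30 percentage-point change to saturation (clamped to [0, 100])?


Original S = 76%
Adjustment = +30 percentage points
New S = 76 + (30) = 106
Clamp to [0, 100] → 100
= HSL(197°, 100%, 69%)


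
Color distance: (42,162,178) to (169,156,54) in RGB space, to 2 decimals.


d = √[(R₁-R₂)² + (G₁-G₂)² + (B₁-B₂)²]
d = √[(42-169)² + (162-156)² + (178-54)²]
d = √[16129 + 36 + 15376]
d = √31541
d ≈ 177.60


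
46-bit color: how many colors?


Colors = 2^bits = 2^46
= 70,368,744,177,664 colors


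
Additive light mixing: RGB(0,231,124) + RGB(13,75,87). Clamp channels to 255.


Additive: each channel = min(255, C₁+C₂)
R: 0+13 = 13 → 13
G: 231+75 = 306 → 255
B: 124+87 = 211 → 211
= RGB(13, 255, 211)


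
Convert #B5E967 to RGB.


B5 → 181 (R)
E9 → 233 (G)
67 → 103 (B)
= RGB(181, 233, 103)


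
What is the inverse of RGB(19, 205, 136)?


Invert: (255-R, 255-G, 255-B)
R: 255-19 = 236
G: 255-205 = 50
B: 255-136 = 119
= RGB(236, 50, 119)


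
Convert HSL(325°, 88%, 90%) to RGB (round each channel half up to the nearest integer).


H=325°, S=0.88, L=0.90
C = (1-|2L-1|)×S = (1-|0.80|)×0.88 = 0.176
H' = H/60 = 325/60 ≈ 5.4167; X = C×(1-|H' mod 2 - 1|) ≈ 0.1027
m = L - C/2 = 0.90 - 0.088 = 0.812
Sector ⌊H'⌋ = 5 → (R',G',B') = (0.176, 0.0, ≈0.1027)
RGB = ((R'+m)×255, (G'+m)×255, (B'+m)×255) = (251.94, 207.06, 233.24)
Round half up → RGB(252, 207, 233)


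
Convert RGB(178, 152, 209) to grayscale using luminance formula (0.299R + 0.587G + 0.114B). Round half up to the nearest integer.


Gray = 0.299×R + 0.587×G + 0.114×B
Gray = 0.299×178 + 0.587×152 + 0.114×209
Gray = 53.222 + 89.224 + 23.826
Gray = 166.272 → round half up → 166
Gray = 166


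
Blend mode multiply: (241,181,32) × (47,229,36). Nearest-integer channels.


Multiply: C = A×B/255, rounded to nearest integer
R: 241×47/255 = 11327/255 ≈ 44.420 → 44
G: 181×229/255 = 41449/255 ≈ 162.545 → 163
B: 32×36/255 = 1152/255 ≈ 4.518 → 5
= RGB(44, 163, 5)


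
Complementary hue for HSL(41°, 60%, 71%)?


Complement = opposite side of color wheel = hue + 180°
H' = (41 + 180) mod 360 = 221°
S and L unchanged.
= HSL(221°, 60%, 71%)


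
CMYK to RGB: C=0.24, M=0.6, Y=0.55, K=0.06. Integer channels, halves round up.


R = 255 × (1-C) × (1-K) = 255 × 0.76 × 0.94 = 182.172 → 182
G = 255 × (1-M) × (1-K) = 255 × 0.40 × 0.94 = 95.88 → 96
B = 255 × (1-Y) × (1-K) = 255 × 0.45 × 0.94 = 107.865 → 108
= RGB(182, 96, 108)


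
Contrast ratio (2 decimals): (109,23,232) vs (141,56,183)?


Linearize each sRGB channel c=v/255: c/12.92 if c ≤ 0.04045 else ((c+0.055)/1.055)^2.4
L = 0.2126×R_lin + 0.7152×G_lin + 0.0722×B_lin
Color 1 (109,23,232):
  R=109: 109/255≈0.4275 > 0.04045 → ((0.4275+0.055)/1.055)^2.4 ≈ 0.15293
  G=23: 23/255≈0.0902 > 0.04045 → ((0.0902+0.055)/1.055)^2.4 ≈ 0.00857
  B=232: 232/255≈0.9098 > 0.04045 → ((0.9098+0.055)/1.055)^2.4 ≈ 0.80695
  L1 = 0.2126×0.15293 + 0.7152×0.00857 + 0.0722×0.80695 ≈ 0.09690
Color 2 (141,56,183):
  R=141: 141/255≈0.5529 > 0.04045 → ((0.5529+0.055)/1.055)^2.4 ≈ 0.26636
  G=56: 56/255≈0.2196 > 0.04045 → ((0.2196+0.055)/1.055)^2.4 ≈ 0.03955
  B=183: 183/255≈0.7176 > 0.04045 → ((0.7176+0.055)/1.055)^2.4 ≈ 0.47353
  L2 = 0.2126×0.26636 + 0.7152×0.03955 + 0.0722×0.47353 ≈ 0.11910
Lighter = 0.11910, Darker = 0.09690
Ratio = (L_lighter + 0.05) / (L_darker + 0.05)
Ratio = (0.11910 + 0.05) / (0.09690 + 0.05) = 0.16910 / 0.14690 ≈ 1.1511
Ratio ≈ 1.15:1


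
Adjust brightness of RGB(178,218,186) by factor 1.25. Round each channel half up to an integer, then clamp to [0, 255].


Multiply each channel by 1.25, round half up, clamp to [0, 255]
R: 178×1.25 = 222.5 → round → 223
G: 218×1.25 = 272.5 → round → 273 → clamp → 255
B: 186×1.25 = 232.5 → round → 233
= RGB(223, 255, 233)


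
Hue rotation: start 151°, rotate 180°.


New hue = (H + rotation) mod 360
New hue = (151 + 180) mod 360
= 331 mod 360
= 331°


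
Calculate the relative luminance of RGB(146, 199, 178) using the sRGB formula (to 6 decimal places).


Linearize each channel (sRGB transfer function): c = v/255; c_lin = c/12.92 if c ≤ 0.04045, else ((c+0.055)/1.055)^2.4
  R: 146/255 ≈ 0.572549 > 0.04045 → ((0.572549+0.055)/1.055)^2.4 ≈ 0.287441
  G: 199/255 ≈ 0.780392 > 0.04045 → ((0.780392+0.055)/1.055)^2.4 ≈ 0.571125
  B: 178/255 ≈ 0.698039 > 0.04045 → ((0.698039+0.055)/1.055)^2.4 ≈ 0.445201
R_lin = 0.287441, G_lin = 0.571125, B_lin = 0.445201
L = 0.2126×R + 0.7152×G + 0.0722×B
L = 0.2126×0.287441 + 0.7152×0.571125 + 0.0722×0.445201
L ≈ 0.501722


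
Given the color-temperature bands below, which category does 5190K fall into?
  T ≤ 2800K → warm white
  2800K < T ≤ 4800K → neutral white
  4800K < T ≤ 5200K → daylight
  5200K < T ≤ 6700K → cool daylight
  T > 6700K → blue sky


Temperature: 5190K
4800K < 5190K ≤ 5200K → daylight
Classification: daylight


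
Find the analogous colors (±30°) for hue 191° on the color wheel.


Base hue: 191°
Left analog: (191 - 30) mod 360 = 161°
Right analog: (191 + 30) mod 360 = 221°
Analogous hues = 161° and 221°


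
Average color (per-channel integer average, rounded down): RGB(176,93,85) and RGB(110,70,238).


Midpoint: each channel = ⌊(C₁+C₂)/2⌋
R: ⌊(176+110)/2⌋ = 143
G: ⌊(93+70)/2⌋ = 81
B: ⌊(85+238)/2⌋ = 161
= RGB(143, 81, 161)


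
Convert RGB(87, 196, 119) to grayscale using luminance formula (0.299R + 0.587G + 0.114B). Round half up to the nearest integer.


Gray = 0.299×R + 0.587×G + 0.114×B
Gray = 0.299×87 + 0.587×196 + 0.114×119
Gray = 26.013 + 115.052 + 13.566
Gray = 154.631 → round half up → 155
Gray = 155


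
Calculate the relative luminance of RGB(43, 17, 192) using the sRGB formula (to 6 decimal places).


Linearize each channel (sRGB transfer function): c = v/255; c_lin = c/12.92 if c ≤ 0.04045, else ((c+0.055)/1.055)^2.4
  R: 43/255 ≈ 0.168627 > 0.04045 → ((0.168627+0.055)/1.055)^2.4 ≈ 0.024158
  G: 17/255 ≈ 0.066667 > 0.04045 → ((0.066667+0.055)/1.055)^2.4 ≈ 0.005605
  B: 192/255 ≈ 0.752941 > 0.04045 → ((0.752941+0.055)/1.055)^2.4 ≈ 0.527115
R_lin = 0.024158, G_lin = 0.005605, B_lin = 0.527115
L = 0.2126×R + 0.7152×G + 0.0722×B
L = 0.2126×0.024158 + 0.7152×0.005605 + 0.0722×0.527115
L ≈ 0.047203


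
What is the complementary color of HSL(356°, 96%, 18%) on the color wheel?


Complement = opposite side of color wheel = hue + 180°
H' = (356 + 180) mod 360 = 176°
S and L unchanged.
= HSL(176°, 96%, 18%)


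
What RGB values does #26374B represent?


26 → 38 (R)
37 → 55 (G)
4B → 75 (B)
= RGB(38, 55, 75)


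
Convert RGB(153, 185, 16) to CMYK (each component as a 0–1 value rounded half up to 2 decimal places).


R'=153/255≈0.6000, G'=185/255≈0.7255, B'=16/255≈0.0627
K = 1 - max(R',G',B') = 1 - 185/255 = 70/255 = 0.27450… → 0.27
(1-R'-K)/(1-K) simplifies to (max-R)/max with max = 185:
C = (185-153)/185 = 32/185 = 0.17297… → 0.17
M = (185-185)/185 = 0/185 = 0 → 0.00
Y = (185-16)/185 = 169/185 = 0.91351… → 0.91
= CMYK(0.17, 0.00, 0.91, 0.27)


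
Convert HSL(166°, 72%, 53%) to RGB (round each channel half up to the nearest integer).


H=166°, S=0.72, L=0.53
C = (1-|2L-1|)×S = (1-|0.06|)×0.72 = 0.6768
H' = H/60 = 166/60 ≈ 2.7667; X = C×(1-|H' mod 2 - 1|) = 0.51888
m = L - C/2 = 0.53 - 0.3384 = 0.1916
Sector ⌊H'⌋ = 2 → (R',G',B') = (0.0, 0.6768, 0.51888)
RGB = ((R'+m)×255, (G'+m)×255, (B'+m)×255) = (48.858, 221.442, 181.1724)
Round half up → RGB(49, 221, 181)


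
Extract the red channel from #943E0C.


Color: #943E0C
R = 94 = 148
G = 3E = 62
B = 0C = 12
Red = 148


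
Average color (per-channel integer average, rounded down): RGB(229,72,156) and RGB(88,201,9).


Midpoint: each channel = ⌊(C₁+C₂)/2⌋
R: ⌊(229+88)/2⌋ = 158
G: ⌊(72+201)/2⌋ = 136
B: ⌊(156+9)/2⌋ = 82
= RGB(158, 136, 82)


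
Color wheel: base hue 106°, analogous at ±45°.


Base hue: 106°
Left analog: (106 - 45) mod 360 = 61°
Right analog: (106 + 45) mod 360 = 151°
Analogous hues = 61° and 151°


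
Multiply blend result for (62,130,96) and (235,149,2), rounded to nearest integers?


Multiply: C = A×B/255, rounded to nearest integer
R: 62×235/255 = 14570/255 ≈ 57.137 → 57
G: 130×149/255 = 19370/255 ≈ 75.961 → 76
B: 96×2/255 = 192/255 ≈ 0.753 → 1
= RGB(57, 76, 1)


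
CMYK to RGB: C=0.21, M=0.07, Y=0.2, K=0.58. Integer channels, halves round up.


R = 255 × (1-C) × (1-K) = 255 × 0.79 × 0.42 = 84.609 → 85
G = 255 × (1-M) × (1-K) = 255 × 0.93 × 0.42 = 99.603 → 100
B = 255 × (1-Y) × (1-K) = 255 × 0.80 × 0.42 = 85.68 → 86
= RGB(85, 100, 86)


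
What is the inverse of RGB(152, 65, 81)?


Invert: (255-R, 255-G, 255-B)
R: 255-152 = 103
G: 255-65 = 190
B: 255-81 = 174
= RGB(103, 190, 174)


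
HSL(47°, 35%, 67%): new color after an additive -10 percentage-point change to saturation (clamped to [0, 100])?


Original S = 35%
Adjustment = -10 percentage points
New S = 35 + (-10) = 25
Clamp to [0, 100] → 25
= HSL(47°, 25%, 67%)


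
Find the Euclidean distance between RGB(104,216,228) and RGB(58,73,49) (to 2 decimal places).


d = √[(R₁-R₂)² + (G₁-G₂)² + (B₁-B₂)²]
d = √[(104-58)² + (216-73)² + (228-49)²]
d = √[2116 + 20449 + 32041]
d = √54606
d ≈ 233.68


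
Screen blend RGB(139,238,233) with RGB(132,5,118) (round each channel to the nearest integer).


Screen: C = 255 - (255-A)×(255-B)/255, rounded to nearest integer
R: 255 - (255-139)×(255-132)/255 = 255 - 14268/255 ≈ 255 - 55.953 = 199.047 → 199
G: 255 - (255-238)×(255-5)/255 = 255 - 4250/255 ≈ 255 - 16.667 = 238.333 → 238
B: 255 - (255-233)×(255-118)/255 = 255 - 3014/255 ≈ 255 - 11.820 = 243.180 → 243
= RGB(199, 238, 243)


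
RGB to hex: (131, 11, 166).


R = 131 → 83 (hex)
G = 11 → 0B (hex)
B = 166 → A6 (hex)
Hex = #830BA6


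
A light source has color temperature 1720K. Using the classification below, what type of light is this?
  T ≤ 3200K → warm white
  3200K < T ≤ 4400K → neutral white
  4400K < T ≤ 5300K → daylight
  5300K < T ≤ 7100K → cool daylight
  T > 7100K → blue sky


Temperature: 1720K
1720K ≤ 3200K → warm white
Classification: warm white


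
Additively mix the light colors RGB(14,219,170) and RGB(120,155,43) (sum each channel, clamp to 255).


Additive: each channel = min(255, C₁+C₂)
R: 14+120 = 134 → 134
G: 219+155 = 374 → 255
B: 170+43 = 213 → 213
= RGB(134, 255, 213)
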